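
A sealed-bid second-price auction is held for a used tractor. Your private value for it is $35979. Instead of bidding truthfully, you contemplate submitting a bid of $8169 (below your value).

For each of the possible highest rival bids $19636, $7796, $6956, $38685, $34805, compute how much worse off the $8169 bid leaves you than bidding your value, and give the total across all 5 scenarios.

$17517

The deviation costs you only when the competing bid falls strictly between $8169 and $35979; elsewhere both bids give the same outcome.
$19636: truthful payoff $16343, deviation payoff $0 → loss $16343.
$7796: outcomes coincide → loss $0.
$6956: outcomes coincide → loss $0.
$38685: outcomes coincide → loss $0.
$34805: truthful payoff $1174, deviation payoff $0 → loss $1174.
Total loss = $16343 + $1174 = $17517.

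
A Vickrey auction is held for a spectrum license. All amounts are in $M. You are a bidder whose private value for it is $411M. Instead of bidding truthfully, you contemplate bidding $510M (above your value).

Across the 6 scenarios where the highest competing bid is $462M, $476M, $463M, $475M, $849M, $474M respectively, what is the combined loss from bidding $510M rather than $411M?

$295M

The deviation costs you only when the competing bid falls strictly between $411M and $510M; elsewhere both bids give the same outcome.
$462M: truthful payoff $0M, deviation payoff −$51M → loss $51M.
$476M: truthful payoff $0M, deviation payoff −$65M → loss $65M.
$463M: truthful payoff $0M, deviation payoff −$52M → loss $52M.
$475M: truthful payoff $0M, deviation payoff −$64M → loss $64M.
$849M: outcomes coincide → loss $0M.
$474M: truthful payoff $0M, deviation payoff −$63M → loss $63M.
Total loss = $51M + $65M + $52M + $64M + $63M = $295M.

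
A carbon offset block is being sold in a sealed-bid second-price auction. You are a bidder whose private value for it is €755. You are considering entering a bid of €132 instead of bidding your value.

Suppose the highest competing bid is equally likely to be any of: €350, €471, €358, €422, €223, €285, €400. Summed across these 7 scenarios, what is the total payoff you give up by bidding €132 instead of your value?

€2776

The deviation costs you only when the competing bid falls strictly between €132 and €755; elsewhere both bids give the same outcome.
€350: truthful payoff €405, deviation payoff €0 → loss €405.
€471: truthful payoff €284, deviation payoff €0 → loss €284.
€358: truthful payoff €397, deviation payoff €0 → loss €397.
€422: truthful payoff €333, deviation payoff €0 → loss €333.
€223: truthful payoff €532, deviation payoff €0 → loss €532.
€285: truthful payoff €470, deviation payoff €0 → loss €470.
€400: truthful payoff €355, deviation payoff €0 → loss €355.
Total loss = €405 + €284 + €397 + €333 + €532 + €470 + €355 = €2776.
Because the price is fixed by the runner-up's bid, deviating from your value can only change a good outcome into a bad one — never the reverse.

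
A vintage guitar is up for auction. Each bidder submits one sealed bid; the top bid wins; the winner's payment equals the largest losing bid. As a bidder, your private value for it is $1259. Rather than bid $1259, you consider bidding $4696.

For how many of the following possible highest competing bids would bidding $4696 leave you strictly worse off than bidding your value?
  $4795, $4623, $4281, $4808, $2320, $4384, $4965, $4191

5

The deviation hurts exactly when the highest competing bid lies strictly between $1259 and $4696 — overbidding then wins at a price above your value.
$4795: above both → same outcome either way.
$4623: inside the interval → strictly worse (loss $3364).
$4281: inside the interval → strictly worse (loss $3022).
$4808: above both → same outcome either way.
$2320: inside the interval → strictly worse (loss $1061).
$4384: inside the interval → strictly worse (loss $3125).
$4965: above both → same outcome either way.
$4191: inside the interval → strictly worse (loss $2932).
Count: 5.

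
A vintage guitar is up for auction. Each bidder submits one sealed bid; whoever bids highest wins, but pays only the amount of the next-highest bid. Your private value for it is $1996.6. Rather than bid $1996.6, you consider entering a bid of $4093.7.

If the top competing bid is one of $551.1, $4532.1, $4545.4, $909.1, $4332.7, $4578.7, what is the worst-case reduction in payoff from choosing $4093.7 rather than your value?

$0

$551.1: same outcome either way → loss $0.
$4532.1: same outcome either way → loss $0.
$4545.4: same outcome either way → loss $0.
$909.1: same outcome either way → loss $0.
$4332.7: same outcome either way → loss $0.
$4578.7: same outcome either way → loss $0.
Maximum loss: $0.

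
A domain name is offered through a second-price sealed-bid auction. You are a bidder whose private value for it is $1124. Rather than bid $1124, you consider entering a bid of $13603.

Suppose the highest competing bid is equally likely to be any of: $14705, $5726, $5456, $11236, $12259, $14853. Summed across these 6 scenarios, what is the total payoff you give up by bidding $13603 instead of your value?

$30181

The deviation costs you only when the competing bid falls strictly between $1124 and $13603; elsewhere both bids give the same outcome.
$14705: outcomes coincide → loss $0.
$5726: truthful payoff $0, deviation payoff −$4602 → loss $4602.
$5456: truthful payoff $0, deviation payoff −$4332 → loss $4332.
$11236: truthful payoff $0, deviation payoff −$10112 → loss $10112.
$12259: truthful payoff $0, deviation payoff −$11135 → loss $11135.
$14853: outcomes coincide → loss $0.
Total loss = $4602 + $4332 + $10112 + $11135 = $30181.
In a second-price auction your bid sets only whether you win, not what you pay, so bidding your true value is weakly dominant.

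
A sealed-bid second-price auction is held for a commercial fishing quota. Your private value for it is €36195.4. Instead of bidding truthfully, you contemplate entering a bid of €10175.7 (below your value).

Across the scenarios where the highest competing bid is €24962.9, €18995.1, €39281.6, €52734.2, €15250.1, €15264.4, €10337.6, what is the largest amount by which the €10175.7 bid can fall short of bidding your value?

€24962.9: truthful gives €11232.5, deviation gives €0 → loss €11232.5.
€18995.1: truthful gives €17200.3, deviation gives €0 → loss €17200.3.
€39281.6: same outcome either way → loss €0.
€52734.2: same outcome either way → loss €0.
€15250.1: truthful gives €20945.3, deviation gives €0 → loss €20945.3.
€15264.4: truthful gives €20931, deviation gives €0 → loss €20931.
€10337.6: truthful gives €25857.8, deviation gives €0 → loss €25857.8.
Maximum loss: €25857.8.

€25857.8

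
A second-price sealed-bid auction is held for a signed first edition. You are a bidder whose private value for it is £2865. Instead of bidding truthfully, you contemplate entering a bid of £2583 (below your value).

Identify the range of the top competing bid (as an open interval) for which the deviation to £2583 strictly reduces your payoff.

(£2583, £2865)

If the competing bid is below £2583, both bids win at the same price — no difference.
If it is above £2865, both bids lose — no difference.
If it lies strictly between £2583 and £2865, bidding your value wins at a price below your value (positive payoff) while bidding £2583 loses (payoff 0).
So the deviation strictly hurts on the open interval (£2583, £2865).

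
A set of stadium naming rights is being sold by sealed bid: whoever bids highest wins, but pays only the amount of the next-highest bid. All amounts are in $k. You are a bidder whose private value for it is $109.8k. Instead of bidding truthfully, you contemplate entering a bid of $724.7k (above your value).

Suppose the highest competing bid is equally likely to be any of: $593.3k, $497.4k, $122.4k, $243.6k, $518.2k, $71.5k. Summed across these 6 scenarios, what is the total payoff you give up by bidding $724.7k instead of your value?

The deviation costs you only when the competing bid falls strictly between $109.8k and $724.7k; elsewhere both bids give the same outcome.
$593.3k: truthful payoff $0k, deviation payoff −$483.5k → loss $483.5k.
$497.4k: truthful payoff $0k, deviation payoff −$387.6k → loss $387.6k.
$122.4k: truthful payoff $0k, deviation payoff −$12.6k → loss $12.6k.
$243.6k: truthful payoff $0k, deviation payoff −$133.8k → loss $133.8k.
$518.2k: truthful payoff $0k, deviation payoff −$408.4k → loss $408.4k.
$71.5k: outcomes coincide → loss $0k.
Total loss = $483.5k + $387.6k + $12.6k + $133.8k + $408.4k = $1425.9k.

$1425.9k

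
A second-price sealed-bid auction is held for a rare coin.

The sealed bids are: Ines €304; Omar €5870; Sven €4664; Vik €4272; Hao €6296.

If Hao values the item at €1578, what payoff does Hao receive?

Highest bid: Hao at €6296, so Hao wins.
Second-highest bid: Omar at €5870 — that is the price the winner pays.
Hao's payoff = value − price = €1578 − €5870 = −€4292.

−€4292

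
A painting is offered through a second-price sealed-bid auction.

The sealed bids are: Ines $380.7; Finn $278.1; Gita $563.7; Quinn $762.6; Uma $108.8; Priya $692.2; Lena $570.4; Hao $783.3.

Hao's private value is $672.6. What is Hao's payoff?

−$90

Highest bid: Hao at $783.3, so Hao wins.
Second-highest bid: Quinn at $762.6 — that is the price the winner pays.
Hao's payoff = value − price = $672.6 − $762.6 = −$90.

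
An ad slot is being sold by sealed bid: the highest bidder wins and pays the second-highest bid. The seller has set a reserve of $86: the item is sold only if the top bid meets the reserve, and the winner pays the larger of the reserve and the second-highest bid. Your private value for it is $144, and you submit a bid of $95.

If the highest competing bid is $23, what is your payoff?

$58

Your bid $95 is the highest and exceeds the reserve.
Price = max(second-highest bid, reserve) = max($23, $86) = $86.
Payoff = $144 − $86 = $58.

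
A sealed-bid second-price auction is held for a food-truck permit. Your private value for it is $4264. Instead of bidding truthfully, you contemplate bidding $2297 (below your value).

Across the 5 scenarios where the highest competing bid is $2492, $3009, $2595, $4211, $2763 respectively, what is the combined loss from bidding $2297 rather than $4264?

The deviation costs you only when the competing bid falls strictly between $2297 and $4264; elsewhere both bids give the same outcome.
$2492: truthful payoff $1772, deviation payoff $0 → loss $1772.
$3009: truthful payoff $1255, deviation payoff $0 → loss $1255.
$2595: truthful payoff $1669, deviation payoff $0 → loss $1669.
$4211: truthful payoff $53, deviation payoff $0 → loss $53.
$2763: truthful payoff $1501, deviation payoff $0 → loss $1501.
Total loss = $1772 + $1255 + $1669 + $53 + $1501 = $6250.
In a second-price auction your bid sets only whether you win, not what you pay, so bidding your true value is weakly dominant.

$6250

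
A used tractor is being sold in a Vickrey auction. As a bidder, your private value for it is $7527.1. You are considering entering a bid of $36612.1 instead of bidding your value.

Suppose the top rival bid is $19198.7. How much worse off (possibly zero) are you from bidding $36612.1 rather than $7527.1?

Bidding your value $7527.1: you lose (since $7527.1 < $19198.7). Payoff $0.
Bidding $36612.1: you win and pay $19198.7. Payoff $7527.1 − $19198.7 = −$11671.6.
The competing bid $19198.7 lies between your value and your inflated bid, so overbidding wins an item priced above your value.
Loss from deviating = $0 − (−$11671.6) = $11671.6.
In a second-price auction your bid sets only whether you win, not what you pay, so bidding your true value is weakly dominant.

$11671.6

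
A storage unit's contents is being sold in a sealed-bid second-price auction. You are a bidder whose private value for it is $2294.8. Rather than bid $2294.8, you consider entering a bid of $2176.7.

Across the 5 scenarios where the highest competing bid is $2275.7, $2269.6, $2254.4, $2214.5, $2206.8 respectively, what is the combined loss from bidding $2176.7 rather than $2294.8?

The deviation costs you only when the competing bid falls strictly between $2176.7 and $2294.8; elsewhere both bids give the same outcome.
$2275.7: truthful payoff $19.1, deviation payoff $0 → loss $19.1.
$2269.6: truthful payoff $25.2, deviation payoff $0 → loss $25.2.
$2254.4: truthful payoff $40.4, deviation payoff $0 → loss $40.4.
$2214.5: truthful payoff $80.3, deviation payoff $0 → loss $80.3.
$2206.8: truthful payoff $88, deviation payoff $0 → loss $88.
Total loss = $19.1 + $25.2 + $40.4 + $80.3 + $88 = $253.
In a second-price auction your bid sets only whether you win, not what you pay, so bidding your true value is weakly dominant.

$253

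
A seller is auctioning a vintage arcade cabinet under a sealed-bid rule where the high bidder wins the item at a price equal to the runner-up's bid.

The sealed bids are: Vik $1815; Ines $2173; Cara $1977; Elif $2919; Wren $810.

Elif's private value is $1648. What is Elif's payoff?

Highest bid: Elif at $2919, so Elif wins.
Second-highest bid: Ines at $2173 — that is the price the winner pays.
Elif's payoff = value − price = $1648 − $2173 = −$525.

−$525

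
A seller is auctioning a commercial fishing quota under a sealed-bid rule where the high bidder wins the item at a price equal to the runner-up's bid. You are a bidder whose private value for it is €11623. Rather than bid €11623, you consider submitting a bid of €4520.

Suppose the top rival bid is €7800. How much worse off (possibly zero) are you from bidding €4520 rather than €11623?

Bidding your value €11623: you win (since €11623 > €7800) and pay €7800. Payoff €3823.
Bidding €4520: you lose. Payoff €0.
The competing bid €7800 lies between your shaded bid and your value, so underbidding forfeits an item you could have won at a profitable price.
Loss from deviating = €3823 − (€0) = €3823.

€3823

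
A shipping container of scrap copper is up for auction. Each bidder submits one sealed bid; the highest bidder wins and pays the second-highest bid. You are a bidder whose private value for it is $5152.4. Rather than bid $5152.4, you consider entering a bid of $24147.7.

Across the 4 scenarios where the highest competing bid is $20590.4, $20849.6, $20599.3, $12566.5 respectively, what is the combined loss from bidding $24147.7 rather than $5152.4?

The deviation costs you only when the competing bid falls strictly between $5152.4 and $24147.7; elsewhere both bids give the same outcome.
$20590.4: truthful payoff $0, deviation payoff −$15438 → loss $15438.
$20849.6: truthful payoff $0, deviation payoff −$15697.2 → loss $15697.2.
$20599.3: truthful payoff $0, deviation payoff −$15446.9 → loss $15446.9.
$12566.5: truthful payoff $0, deviation payoff −$7414.1 → loss $7414.1.
Total loss = $15438 + $15697.2 + $15446.9 + $7414.1 = $53996.2.
Because the price is fixed by the runner-up's bid, deviating from your value can only change a good outcome into a bad one — never the reverse.

$53996.2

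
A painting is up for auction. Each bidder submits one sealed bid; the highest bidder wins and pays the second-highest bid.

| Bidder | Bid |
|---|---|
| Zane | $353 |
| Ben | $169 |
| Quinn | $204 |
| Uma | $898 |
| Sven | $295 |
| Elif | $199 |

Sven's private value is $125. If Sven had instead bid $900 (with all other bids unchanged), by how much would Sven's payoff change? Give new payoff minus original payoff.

The highest bid among the other bidders is $898; Sven's bid doesn't change that.
Original bid $295: Sven is not highest (top rival bid is $898); payoff $0.
Alternative bid $900: Sven is highest, pays the top rival bid $898; payoff $125 − $898 = −$773.
Change in payoff = −$773 − ($0) = −$773.

−$773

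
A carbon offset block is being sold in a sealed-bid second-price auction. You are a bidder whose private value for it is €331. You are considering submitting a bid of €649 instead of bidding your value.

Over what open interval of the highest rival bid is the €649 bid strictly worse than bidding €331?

If the competing bid is below €331, both bids win at the same price — no difference.
If it is above €649, both bids lose — no difference.
If it lies strictly between €331 and €649, bidding your value loses (payoff 0) while bidding €649 wins at a price above your value (payoff negative).
So the deviation strictly hurts on the open interval (€331, €649).

(€331, €649)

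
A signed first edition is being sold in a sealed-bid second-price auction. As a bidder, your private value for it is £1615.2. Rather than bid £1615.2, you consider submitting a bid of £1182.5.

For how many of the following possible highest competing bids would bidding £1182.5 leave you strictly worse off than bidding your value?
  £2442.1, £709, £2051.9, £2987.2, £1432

1

The deviation hurts exactly when the highest competing bid lies strictly between £1182.5 and £1615.2 — underbidding then forfeits a profitable win.
£2442.1: above both → same outcome either way.
£709: below both → same outcome either way.
£2051.9: above both → same outcome either way.
£2987.2: above both → same outcome either way.
£1432: inside the interval → strictly worse (loss £183.2).
Count: 1.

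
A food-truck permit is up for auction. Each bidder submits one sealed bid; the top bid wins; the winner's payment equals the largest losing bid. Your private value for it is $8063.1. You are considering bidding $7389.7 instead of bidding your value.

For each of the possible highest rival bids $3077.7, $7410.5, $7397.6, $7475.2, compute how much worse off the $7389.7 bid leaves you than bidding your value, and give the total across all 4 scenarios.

The deviation costs you only when the competing bid falls strictly between $7389.7 and $8063.1; elsewhere both bids give the same outcome.
$3077.7: outcomes coincide → loss $0.
$7410.5: truthful payoff $652.6, deviation payoff $0 → loss $652.6.
$7397.6: truthful payoff $665.5, deviation payoff $0 → loss $665.5.
$7475.2: truthful payoff $587.9, deviation payoff $0 → loss $587.9.
Total loss = $652.6 + $665.5 + $587.9 = $1906.
In a second-price auction your bid sets only whether you win, not what you pay, so bidding your true value is weakly dominant.

$1906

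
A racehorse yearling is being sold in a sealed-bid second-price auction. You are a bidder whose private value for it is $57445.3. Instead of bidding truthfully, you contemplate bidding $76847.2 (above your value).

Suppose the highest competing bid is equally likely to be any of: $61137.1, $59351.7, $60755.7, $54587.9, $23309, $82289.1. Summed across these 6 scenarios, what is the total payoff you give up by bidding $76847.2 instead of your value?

$8908.6

The deviation costs you only when the competing bid falls strictly between $57445.3 and $76847.2; elsewhere both bids give the same outcome.
$61137.1: truthful payoff $0, deviation payoff −$3691.8 → loss $3691.8.
$59351.7: truthful payoff $0, deviation payoff −$1906.4 → loss $1906.4.
$60755.7: truthful payoff $0, deviation payoff −$3310.4 → loss $3310.4.
$54587.9: outcomes coincide → loss $0.
$23309: outcomes coincide → loss $0.
$82289.1: outcomes coincide → loss $0.
Total loss = $3691.8 + $1906.4 + $3310.4 = $8908.6.
In a second-price auction your bid sets only whether you win, not what you pay, so bidding your true value is weakly dominant.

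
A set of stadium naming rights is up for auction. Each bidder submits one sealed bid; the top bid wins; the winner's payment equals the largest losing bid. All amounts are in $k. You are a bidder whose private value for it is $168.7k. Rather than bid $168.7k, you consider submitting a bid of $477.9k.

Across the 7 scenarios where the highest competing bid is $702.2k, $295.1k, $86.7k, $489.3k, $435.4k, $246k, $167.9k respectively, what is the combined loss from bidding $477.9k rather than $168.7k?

$470.4k

The deviation costs you only when the competing bid falls strictly between $168.7k and $477.9k; elsewhere both bids give the same outcome.
$702.2k: outcomes coincide → loss $0k.
$295.1k: truthful payoff $0k, deviation payoff −$126.4k → loss $126.4k.
$86.7k: outcomes coincide → loss $0k.
$489.3k: outcomes coincide → loss $0k.
$435.4k: truthful payoff $0k, deviation payoff −$266.7k → loss $266.7k.
$246k: truthful payoff $0k, deviation payoff −$77.3k → loss $77.3k.
$167.9k: outcomes coincide → loss $0k.
Total loss = $126.4k + $266.7k + $77.3k = $470.4k.
Because the price is fixed by the runner-up's bid, deviating from your value can only change a good outcome into a bad one — never the reverse.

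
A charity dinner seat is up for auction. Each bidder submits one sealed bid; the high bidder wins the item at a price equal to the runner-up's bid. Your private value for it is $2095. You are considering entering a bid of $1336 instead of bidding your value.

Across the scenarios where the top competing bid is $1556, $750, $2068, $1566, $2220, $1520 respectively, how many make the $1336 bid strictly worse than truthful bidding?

4

The deviation hurts exactly when the highest competing bid lies strictly between $1336 and $2095 — underbidding then forfeits a profitable win.
$1556: inside the interval → strictly worse (loss $539).
$750: below both → same outcome either way.
$2068: inside the interval → strictly worse (loss $27).
$1566: inside the interval → strictly worse (loss $529).
$2220: above both → same outcome either way.
$1520: inside the interval → strictly worse (loss $575).
Count: 4.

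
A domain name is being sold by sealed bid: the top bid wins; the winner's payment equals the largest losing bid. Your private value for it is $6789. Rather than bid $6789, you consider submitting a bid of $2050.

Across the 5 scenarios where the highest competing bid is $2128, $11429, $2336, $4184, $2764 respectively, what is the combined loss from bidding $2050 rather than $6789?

$15744

The deviation costs you only when the competing bid falls strictly between $2050 and $6789; elsewhere both bids give the same outcome.
$2128: truthful payoff $4661, deviation payoff $0 → loss $4661.
$11429: outcomes coincide → loss $0.
$2336: truthful payoff $4453, deviation payoff $0 → loss $4453.
$4184: truthful payoff $2605, deviation payoff $0 → loss $2605.
$2764: truthful payoff $4025, deviation payoff $0 → loss $4025.
Total loss = $4661 + $4453 + $2605 + $4025 = $15744.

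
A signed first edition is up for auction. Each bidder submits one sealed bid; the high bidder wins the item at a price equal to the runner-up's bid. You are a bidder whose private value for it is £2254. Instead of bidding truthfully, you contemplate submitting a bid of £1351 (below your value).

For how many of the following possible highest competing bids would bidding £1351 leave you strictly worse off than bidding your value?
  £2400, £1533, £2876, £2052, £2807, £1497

3

The deviation hurts exactly when the highest competing bid lies strictly between £1351 and £2254 — underbidding then forfeits a profitable win.
£2400: above both → same outcome either way.
£1533: inside the interval → strictly worse (loss £721).
£2876: above both → same outcome either way.
£2052: inside the interval → strictly worse (loss £202).
£2807: above both → same outcome either way.
£1497: inside the interval → strictly worse (loss £757).
Count: 3.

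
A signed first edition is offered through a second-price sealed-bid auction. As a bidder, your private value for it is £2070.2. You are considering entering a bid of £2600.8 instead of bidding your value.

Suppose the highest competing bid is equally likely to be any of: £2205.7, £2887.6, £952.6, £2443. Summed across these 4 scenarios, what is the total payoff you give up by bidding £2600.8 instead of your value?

The deviation costs you only when the competing bid falls strictly between £2070.2 and £2600.8; elsewhere both bids give the same outcome.
£2205.7: truthful payoff £0, deviation payoff −£135.5 → loss £135.5.
£2887.6: outcomes coincide → loss £0.
£952.6: outcomes coincide → loss £0.
£2443: truthful payoff £0, deviation payoff −£372.8 → loss £372.8.
Total loss = £135.5 + £372.8 = £508.3.
Because the price is fixed by the runner-up's bid, deviating from your value can only change a good outcome into a bad one — never the reverse.

£508.3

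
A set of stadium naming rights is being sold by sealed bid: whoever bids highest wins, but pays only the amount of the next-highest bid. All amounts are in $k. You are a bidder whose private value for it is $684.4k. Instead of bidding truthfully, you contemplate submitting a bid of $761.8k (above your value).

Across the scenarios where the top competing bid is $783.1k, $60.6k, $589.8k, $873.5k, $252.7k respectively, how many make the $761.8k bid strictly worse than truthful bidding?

0

The deviation hurts exactly when the highest competing bid lies strictly between $684.4k and $761.8k — overbidding then wins at a price above your value.
$783.1k: above both → same outcome either way.
$60.6k: below both → same outcome either way.
$589.8k: below both → same outcome either way.
$873.5k: above both → same outcome either way.
$252.7k: below both → same outcome either way.
Count: 0.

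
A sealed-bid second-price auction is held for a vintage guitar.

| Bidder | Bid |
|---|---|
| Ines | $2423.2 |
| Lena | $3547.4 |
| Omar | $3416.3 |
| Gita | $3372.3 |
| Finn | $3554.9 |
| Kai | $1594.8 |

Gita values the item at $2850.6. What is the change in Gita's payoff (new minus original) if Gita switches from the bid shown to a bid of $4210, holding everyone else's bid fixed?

−$704.3

The highest bid among the other bidders is $3554.9; Gita's bid doesn't change that.
Original bid $3372.3: Gita is not highest (top rival bid is $3554.9); payoff $0.
Alternative bid $4210: Gita is highest, pays the top rival bid $3554.9; payoff $2850.6 − $3554.9 = −$704.3.
Change in payoff = −$704.3 − ($0) = −$704.3.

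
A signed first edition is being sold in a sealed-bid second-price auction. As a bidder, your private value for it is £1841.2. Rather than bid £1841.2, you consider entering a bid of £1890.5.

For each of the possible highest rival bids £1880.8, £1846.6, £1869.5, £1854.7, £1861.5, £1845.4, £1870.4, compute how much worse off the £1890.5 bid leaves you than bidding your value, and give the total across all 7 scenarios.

£140.5

The deviation costs you only when the competing bid falls strictly between £1841.2 and £1890.5; elsewhere both bids give the same outcome.
£1880.8: truthful payoff £0, deviation payoff −£39.6 → loss £39.6.
£1846.6: truthful payoff £0, deviation payoff −£5.4 → loss £5.4.
£1869.5: truthful payoff £0, deviation payoff −£28.3 → loss £28.3.
£1854.7: truthful payoff £0, deviation payoff −£13.5 → loss £13.5.
£1861.5: truthful payoff £0, deviation payoff −£20.3 → loss £20.3.
£1845.4: truthful payoff £0, deviation payoff −£4.2 → loss £4.2.
£1870.4: truthful payoff £0, deviation payoff −£29.2 → loss £29.2.
Total loss = £39.6 + £5.4 + £28.3 + £13.5 + £20.3 + £4.2 + £29.2 = £140.5.
Truthful bidding weakly dominates here: raising your bid can only win items priced above your value, and lowering it can only forfeit items priced below.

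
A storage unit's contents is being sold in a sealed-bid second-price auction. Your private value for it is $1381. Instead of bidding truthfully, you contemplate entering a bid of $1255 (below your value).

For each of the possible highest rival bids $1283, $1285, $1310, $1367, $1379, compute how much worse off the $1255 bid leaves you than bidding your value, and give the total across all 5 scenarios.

The deviation costs you only when the competing bid falls strictly between $1255 and $1381; elsewhere both bids give the same outcome.
$1283: truthful payoff $98, deviation payoff $0 → loss $98.
$1285: truthful payoff $96, deviation payoff $0 → loss $96.
$1310: truthful payoff $71, deviation payoff $0 → loss $71.
$1367: truthful payoff $14, deviation payoff $0 → loss $14.
$1379: truthful payoff $2, deviation payoff $0 → loss $2.
Total loss = $98 + $96 + $71 + $14 + $2 = $281.
In a second-price auction your bid sets only whether you win, not what you pay, so bidding your true value is weakly dominant.

$281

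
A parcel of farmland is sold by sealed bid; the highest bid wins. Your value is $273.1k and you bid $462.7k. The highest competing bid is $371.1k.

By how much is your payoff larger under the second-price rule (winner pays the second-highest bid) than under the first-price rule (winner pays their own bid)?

$91.6k

You have the highest bid, so you win under either rule.
Second-price: pay $371.1k → payoff −$98k.
First-price: pay your own bid $462.7k → payoff −$189.6k.
Difference = −$98k − (−$189.6k) = $91.6k.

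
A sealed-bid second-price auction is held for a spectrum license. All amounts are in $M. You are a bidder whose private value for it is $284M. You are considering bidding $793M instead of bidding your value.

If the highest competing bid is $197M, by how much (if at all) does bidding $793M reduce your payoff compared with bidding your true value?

Bidding your value $284M: you win (since $284M > $197M) and pay $197M. Payoff $87M.
Bidding $793M: you win and pay $197M. Payoff $284M − $197M = $87M.
Difference = $87M − $87M = $0M; both bids lead to the same outcome because the competing bid is below both your value and your alternative bid.

$0M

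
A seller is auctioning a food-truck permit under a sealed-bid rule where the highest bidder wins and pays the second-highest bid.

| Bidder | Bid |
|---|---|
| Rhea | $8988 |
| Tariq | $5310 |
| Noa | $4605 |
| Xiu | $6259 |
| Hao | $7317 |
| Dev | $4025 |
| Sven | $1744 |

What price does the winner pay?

$7317

Highest bid: Rhea at $8988, so Rhea wins.
Second-highest bid: Hao at $7317 — that is the price the winner pays.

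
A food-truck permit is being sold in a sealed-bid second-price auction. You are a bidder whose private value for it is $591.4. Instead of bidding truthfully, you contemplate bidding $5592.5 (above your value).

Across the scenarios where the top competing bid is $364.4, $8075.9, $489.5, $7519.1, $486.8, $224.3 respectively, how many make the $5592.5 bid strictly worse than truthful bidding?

The deviation hurts exactly when the highest competing bid lies strictly between $591.4 and $5592.5 — overbidding then wins at a price above your value.
$364.4: below both → same outcome either way.
$8075.9: above both → same outcome either way.
$489.5: below both → same outcome either way.
$7519.1: above both → same outcome either way.
$486.8: below both → same outcome either way.
$224.3: below both → same outcome either way.
Count: 0.

0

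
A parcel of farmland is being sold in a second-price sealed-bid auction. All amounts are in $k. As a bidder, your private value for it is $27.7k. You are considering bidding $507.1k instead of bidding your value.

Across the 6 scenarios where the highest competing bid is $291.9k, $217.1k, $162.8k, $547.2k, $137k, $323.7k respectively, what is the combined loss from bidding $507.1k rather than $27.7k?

The deviation costs you only when the competing bid falls strictly between $27.7k and $507.1k; elsewhere both bids give the same outcome.
$291.9k: truthful payoff $0k, deviation payoff −$264.2k → loss $264.2k.
$217.1k: truthful payoff $0k, deviation payoff −$189.4k → loss $189.4k.
$162.8k: truthful payoff $0k, deviation payoff −$135.1k → loss $135.1k.
$547.2k: outcomes coincide → loss $0k.
$137k: truthful payoff $0k, deviation payoff −$109.3k → loss $109.3k.
$323.7k: truthful payoff $0k, deviation payoff −$296k → loss $296k.
Total loss = $264.2k + $189.4k + $135.1k + $109.3k + $296k = $994k.
Truthful bidding weakly dominates here: raising your bid can only win items priced above your value, and lowering it can only forfeit items priced below.

$994k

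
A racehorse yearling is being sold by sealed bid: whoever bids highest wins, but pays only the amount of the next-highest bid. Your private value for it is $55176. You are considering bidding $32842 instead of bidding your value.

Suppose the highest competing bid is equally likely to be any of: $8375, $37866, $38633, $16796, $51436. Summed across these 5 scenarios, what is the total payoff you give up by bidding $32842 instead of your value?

$37593

The deviation costs you only when the competing bid falls strictly between $32842 and $55176; elsewhere both bids give the same outcome.
$8375: outcomes coincide → loss $0.
$37866: truthful payoff $17310, deviation payoff $0 → loss $17310.
$38633: truthful payoff $16543, deviation payoff $0 → loss $16543.
$16796: outcomes coincide → loss $0.
$51436: truthful payoff $3740, deviation payoff $0 → loss $3740.
Total loss = $17310 + $16543 + $3740 = $37593.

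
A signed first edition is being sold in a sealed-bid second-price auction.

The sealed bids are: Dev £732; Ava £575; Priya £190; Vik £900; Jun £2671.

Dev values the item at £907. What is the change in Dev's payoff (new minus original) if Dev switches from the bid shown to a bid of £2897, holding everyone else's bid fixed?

The highest bid among the other bidders is £2671; Dev's bid doesn't change that.
Original bid £732: Dev is not highest (top rival bid is £2671); payoff £0.
Alternative bid £2897: Dev is highest, pays the top rival bid £2671; payoff £907 − £2671 = −£1764.
Change in payoff = −£1764 − (£0) = −£1764.

−£1764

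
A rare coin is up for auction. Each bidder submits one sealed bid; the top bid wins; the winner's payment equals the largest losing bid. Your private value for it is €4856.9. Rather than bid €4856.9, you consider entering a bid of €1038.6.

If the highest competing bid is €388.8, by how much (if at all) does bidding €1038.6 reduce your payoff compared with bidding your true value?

€0

Bidding your value €4856.9: you win (since €4856.9 > €388.8) and pay €388.8. Payoff €4468.1.
Bidding €1038.6: you win and pay €388.8. Payoff €4856.9 − €388.8 = €4468.1.
Difference = €4468.1 − €4468.1 = €0; both bids lead to the same outcome because the competing bid is below both your value and your alternative bid.
In a second-price auction your bid sets only whether you win, not what you pay, so bidding your true value is weakly dominant.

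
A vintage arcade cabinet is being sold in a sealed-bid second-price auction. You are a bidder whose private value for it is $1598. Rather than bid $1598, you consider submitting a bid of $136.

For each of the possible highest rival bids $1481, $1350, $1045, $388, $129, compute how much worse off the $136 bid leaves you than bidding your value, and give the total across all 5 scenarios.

The deviation costs you only when the competing bid falls strictly between $136 and $1598; elsewhere both bids give the same outcome.
$1481: truthful payoff $117, deviation payoff $0 → loss $117.
$1350: truthful payoff $248, deviation payoff $0 → loss $248.
$1045: truthful payoff $553, deviation payoff $0 → loss $553.
$388: truthful payoff $1210, deviation payoff $0 → loss $1210.
$129: outcomes coincide → loss $0.
Total loss = $117 + $248 + $553 + $1210 = $2128.
Truthful bidding weakly dominates here: raising your bid can only win items priced above your value, and lowering it can only forfeit items priced below.

$2128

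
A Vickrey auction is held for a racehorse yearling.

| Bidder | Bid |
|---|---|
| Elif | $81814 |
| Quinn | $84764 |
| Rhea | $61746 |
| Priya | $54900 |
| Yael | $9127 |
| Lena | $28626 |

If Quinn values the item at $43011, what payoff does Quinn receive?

Highest bid: Quinn at $84764, so Quinn wins.
Second-highest bid: Elif at $81814 — that is the price the winner pays.
Quinn's payoff = value − price = $43011 − $81814 = −$38803.

−$38803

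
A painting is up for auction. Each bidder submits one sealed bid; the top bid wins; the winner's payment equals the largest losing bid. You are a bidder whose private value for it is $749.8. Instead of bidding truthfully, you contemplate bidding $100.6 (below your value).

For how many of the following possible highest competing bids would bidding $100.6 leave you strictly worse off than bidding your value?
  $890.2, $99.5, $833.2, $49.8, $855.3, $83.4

The deviation hurts exactly when the highest competing bid lies strictly between $100.6 and $749.8 — underbidding then forfeits a profitable win.
$890.2: above both → same outcome either way.
$99.5: below both → same outcome either way.
$833.2: above both → same outcome either way.
$49.8: below both → same outcome either way.
$855.3: above both → same outcome either way.
$83.4: below both → same outcome either way.
Count: 0.

0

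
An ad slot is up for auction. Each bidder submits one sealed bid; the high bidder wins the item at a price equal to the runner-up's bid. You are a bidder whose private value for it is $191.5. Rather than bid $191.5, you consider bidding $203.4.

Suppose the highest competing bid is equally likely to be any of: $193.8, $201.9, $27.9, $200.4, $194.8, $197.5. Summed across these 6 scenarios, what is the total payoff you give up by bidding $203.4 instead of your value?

The deviation costs you only when the competing bid falls strictly between $191.5 and $203.4; elsewhere both bids give the same outcome.
$193.8: truthful payoff $0, deviation payoff −$2.3 → loss $2.3.
$201.9: truthful payoff $0, deviation payoff −$10.4 → loss $10.4.
$27.9: outcomes coincide → loss $0.
$200.4: truthful payoff $0, deviation payoff −$8.9 → loss $8.9.
$194.8: truthful payoff $0, deviation payoff −$3.3 → loss $3.3.
$197.5: truthful payoff $0, deviation payoff −$6 → loss $6.
Total loss = $2.3 + $10.4 + $8.9 + $3.3 + $6 = $30.9.

$30.9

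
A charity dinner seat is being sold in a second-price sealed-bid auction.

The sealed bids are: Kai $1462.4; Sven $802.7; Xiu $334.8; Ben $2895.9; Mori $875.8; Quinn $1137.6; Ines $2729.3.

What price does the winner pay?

$2729.3

Highest bid: Ben at $2895.9, so Ben wins.
Second-highest bid: Ines at $2729.3 — that is the price the winner pays.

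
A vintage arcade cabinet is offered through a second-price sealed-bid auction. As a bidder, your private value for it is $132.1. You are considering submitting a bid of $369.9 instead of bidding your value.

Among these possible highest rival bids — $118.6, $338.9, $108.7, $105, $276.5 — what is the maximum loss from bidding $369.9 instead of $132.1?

$118.6: same outcome either way → loss $0.
$338.9: truthful gives $0, deviation gives −$206.8 → loss $206.8.
$108.7: same outcome either way → loss $0.
$105: same outcome either way → loss $0.
$276.5: truthful gives $0, deviation gives −$144.4 → loss $144.4.
Maximum loss: $206.8.

$206.8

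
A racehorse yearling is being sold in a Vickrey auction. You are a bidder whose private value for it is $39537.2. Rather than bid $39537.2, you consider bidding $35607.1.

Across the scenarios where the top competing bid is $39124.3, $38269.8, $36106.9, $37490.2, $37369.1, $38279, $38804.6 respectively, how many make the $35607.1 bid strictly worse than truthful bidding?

The deviation hurts exactly when the highest competing bid lies strictly between $35607.1 and $39537.2 — underbidding then forfeits a profitable win.
$39124.3: inside the interval → strictly worse (loss $412.9).
$38269.8: inside the interval → strictly worse (loss $1267.4).
$36106.9: inside the interval → strictly worse (loss $3430.3).
$37490.2: inside the interval → strictly worse (loss $2047).
$37369.1: inside the interval → strictly worse (loss $2168.1).
$38279: inside the interval → strictly worse (loss $1258.2).
$38804.6: inside the interval → strictly worse (loss $732.6).
Count: 7.

7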